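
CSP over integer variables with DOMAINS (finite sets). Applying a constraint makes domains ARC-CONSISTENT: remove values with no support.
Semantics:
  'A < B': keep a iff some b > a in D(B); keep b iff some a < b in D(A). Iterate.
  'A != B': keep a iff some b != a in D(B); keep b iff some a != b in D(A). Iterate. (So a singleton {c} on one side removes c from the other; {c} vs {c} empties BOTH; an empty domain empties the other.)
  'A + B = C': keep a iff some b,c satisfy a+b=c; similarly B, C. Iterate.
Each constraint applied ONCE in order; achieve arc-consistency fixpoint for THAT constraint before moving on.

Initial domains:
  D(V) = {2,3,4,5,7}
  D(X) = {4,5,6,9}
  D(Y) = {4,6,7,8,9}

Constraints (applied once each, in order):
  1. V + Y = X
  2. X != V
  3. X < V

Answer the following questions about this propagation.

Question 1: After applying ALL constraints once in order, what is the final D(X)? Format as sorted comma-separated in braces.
Constraint 1 (V + Y = X) on D(V)={2,3,4,5,7} D(Y)={4,6,7,8,9} D(X)={4,5,6,9}: V {2,3,4,5,7}->{2,3,5}; Y {4,6,7,8,9}->{4,6,7}; X {4,5,6,9}->{6,9}
Constraint 2 (X != V) on D(X)={6,9} D(V)={2,3,5}: no change
Constraint 3 (X < V) on D(X)={6,9} D(V)={2,3,5}: X {6,9}->{}; V {2,3,5}->{}
So after all 3 constraints: D(X) = {}

Answer: {}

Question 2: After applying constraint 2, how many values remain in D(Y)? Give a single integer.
Answer: 3

Derivation:
Constraint 1 (V + Y = X) on D(V)={2,3,4,5,7} D(Y)={4,6,7,8,9} D(X)={4,5,6,9}: V {2,3,4,5,7}->{2,3,5}; Y {4,6,7,8,9}->{4,6,7}; X {4,5,6,9}->{6,9}
Constraint 2 (X != V) on D(X)={6,9} D(V)={2,3,5}: no change
So after constraint 2: D(Y)={4,6,7}, size = 3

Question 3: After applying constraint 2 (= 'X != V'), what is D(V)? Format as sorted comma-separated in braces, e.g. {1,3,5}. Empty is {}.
Constraint 1 (V + Y = X) on D(V)={2,3,4,5,7} D(Y)={4,6,7,8,9} D(X)={4,5,6,9}: V {2,3,4,5,7}->{2,3,5}; Y {4,6,7,8,9}->{4,6,7}; X {4,5,6,9}->{6,9}
Constraint 2 (X != V) on D(X)={6,9} D(V)={2,3,5}: no change
So after constraint 2: D(V) = {2,3,5}

Answer: {2,3,5}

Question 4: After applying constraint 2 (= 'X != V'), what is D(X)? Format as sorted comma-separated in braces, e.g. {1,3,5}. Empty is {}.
Constraint 1 (V + Y = X) on D(V)={2,3,4,5,7} D(Y)={4,6,7,8,9} D(X)={4,5,6,9}: V {2,3,4,5,7}->{2,3,5}; Y {4,6,7,8,9}->{4,6,7}; X {4,5,6,9}->{6,9}
Constraint 2 (X != V) on D(X)={6,9} D(V)={2,3,5}: no change
So after constraint 2: D(X) = {6,9}

Answer: {6,9}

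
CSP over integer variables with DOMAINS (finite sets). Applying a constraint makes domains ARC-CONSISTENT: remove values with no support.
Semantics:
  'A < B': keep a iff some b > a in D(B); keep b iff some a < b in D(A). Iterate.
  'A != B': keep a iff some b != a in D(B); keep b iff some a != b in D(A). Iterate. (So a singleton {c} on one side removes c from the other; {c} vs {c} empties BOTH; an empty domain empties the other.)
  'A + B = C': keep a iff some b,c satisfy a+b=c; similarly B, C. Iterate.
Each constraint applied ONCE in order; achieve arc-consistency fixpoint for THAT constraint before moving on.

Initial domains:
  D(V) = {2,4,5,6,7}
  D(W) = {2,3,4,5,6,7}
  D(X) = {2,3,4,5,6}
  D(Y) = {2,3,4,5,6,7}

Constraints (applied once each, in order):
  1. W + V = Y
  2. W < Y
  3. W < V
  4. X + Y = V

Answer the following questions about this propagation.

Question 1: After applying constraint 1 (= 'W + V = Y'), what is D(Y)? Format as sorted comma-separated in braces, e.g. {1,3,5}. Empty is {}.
Constraint 1 (W + V = Y) on D(W)={2,3,4,5,6,7} D(V)={2,4,5,6,7} D(Y)={2,3,4,5,6,7}: W {2,3,4,5,6,7}->{2,3,4,5}; V {2,4,5,6,7}->{2,4,5}; Y {2,3,4,5,6,7}->{4,5,6,7}
So after constraint 1: D(Y) = {4,5,6,7}

Answer: {4,5,6,7}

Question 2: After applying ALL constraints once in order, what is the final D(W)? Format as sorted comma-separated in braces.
Constraint 1 (W + V = Y) on D(W)={2,3,4,5,6,7} D(V)={2,4,5,6,7} D(Y)={2,3,4,5,6,7}: W {2,3,4,5,6,7}->{2,3,4,5}; V {2,4,5,6,7}->{2,4,5}; Y {2,3,4,5,6,7}->{4,5,6,7}
Constraint 2 (W < Y) on D(W)={2,3,4,5} D(Y)={4,5,6,7}: no change
Constraint 3 (W < V) on D(W)={2,3,4,5} D(V)={2,4,5}: W {2,3,4,5}->{2,3,4}; V {2,4,5}->{4,5}
Constraint 4 (X + Y = V) on D(X)={2,3,4,5,6} D(Y)={4,5,6,7} D(V)={4,5}: X {2,3,4,5,6}->{}; Y {4,5,6,7}->{}; V {4,5}->{}
So after all 4 constraints: D(W) = {2,3,4}

Answer: {2,3,4}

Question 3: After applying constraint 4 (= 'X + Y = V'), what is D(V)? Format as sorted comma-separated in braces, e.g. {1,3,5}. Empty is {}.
Constraint 1 (W + V = Y) on D(W)={2,3,4,5,6,7} D(V)={2,4,5,6,7} D(Y)={2,3,4,5,6,7}: W {2,3,4,5,6,7}->{2,3,4,5}; V {2,4,5,6,7}->{2,4,5}; Y {2,3,4,5,6,7}->{4,5,6,7}
Constraint 2 (W < Y) on D(W)={2,3,4,5} D(Y)={4,5,6,7}: no change
Constraint 3 (W < V) on D(W)={2,3,4,5} D(V)={2,4,5}: W {2,3,4,5}->{2,3,4}; V {2,4,5}->{4,5}
Constraint 4 (X + Y = V) on D(X)={2,3,4,5,6} D(Y)={4,5,6,7} D(V)={4,5}: X {2,3,4,5,6}->{}; Y {4,5,6,7}->{}; V {4,5}->{}
So after constraint 4: D(V) = {}

Answer: {}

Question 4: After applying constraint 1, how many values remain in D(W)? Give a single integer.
Constraint 1 (W + V = Y) on D(W)={2,3,4,5,6,7} D(V)={2,4,5,6,7} D(Y)={2,3,4,5,6,7}: W {2,3,4,5,6,7}->{2,3,4,5}; V {2,4,5,6,7}->{2,4,5}; Y {2,3,4,5,6,7}->{4,5,6,7}
So after constraint 1: D(W)={2,3,4,5}, size = 4

Answer: 4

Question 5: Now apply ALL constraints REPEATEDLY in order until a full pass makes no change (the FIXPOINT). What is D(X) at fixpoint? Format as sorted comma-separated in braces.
Answer: {}

Derivation:
pass 0 (initial): D(X)={2,3,4,5,6}
pass 1: V {2,4,5,6,7}->{}; W {2,3,4,5,6,7}->{2,3,4}; X {2,3,4,5,6}->{}; Y {2,3,4,5,6,7}->{}
pass 2: W {2,3,4}->{}
pass 3: no change
Fixpoint after 3 passes: D(X) = {}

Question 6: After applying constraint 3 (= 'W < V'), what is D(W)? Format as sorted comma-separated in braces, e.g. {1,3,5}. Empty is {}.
Constraint 1 (W + V = Y) on D(W)={2,3,4,5,6,7} D(V)={2,4,5,6,7} D(Y)={2,3,4,5,6,7}: W {2,3,4,5,6,7}->{2,3,4,5}; V {2,4,5,6,7}->{2,4,5}; Y {2,3,4,5,6,7}->{4,5,6,7}
Constraint 2 (W < Y) on D(W)={2,3,4,5} D(Y)={4,5,6,7}: no change
Constraint 3 (W < V) on D(W)={2,3,4,5} D(V)={2,4,5}: W {2,3,4,5}->{2,3,4}; V {2,4,5}->{4,5}
So after constraint 3: D(W) = {2,3,4}

Answer: {2,3,4}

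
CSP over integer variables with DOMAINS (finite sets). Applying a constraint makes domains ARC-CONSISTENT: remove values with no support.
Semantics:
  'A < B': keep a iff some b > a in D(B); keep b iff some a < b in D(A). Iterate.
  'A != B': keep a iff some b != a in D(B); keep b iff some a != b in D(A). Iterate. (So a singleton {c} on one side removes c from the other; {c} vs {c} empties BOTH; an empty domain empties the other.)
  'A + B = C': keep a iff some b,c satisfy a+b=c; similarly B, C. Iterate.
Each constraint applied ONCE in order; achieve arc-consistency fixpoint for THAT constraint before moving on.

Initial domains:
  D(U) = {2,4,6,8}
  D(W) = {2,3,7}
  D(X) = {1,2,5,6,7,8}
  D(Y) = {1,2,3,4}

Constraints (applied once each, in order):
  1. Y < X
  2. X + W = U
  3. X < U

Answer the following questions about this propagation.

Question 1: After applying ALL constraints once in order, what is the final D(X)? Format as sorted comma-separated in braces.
Constraint 1 (Y < X) on D(Y)={1,2,3,4} D(X)={1,2,5,6,7,8}: X {1,2,5,6,7,8}->{2,5,6,7,8}
Constraint 2 (X + W = U) on D(X)={2,5,6,7,8} D(W)={2,3,7} D(U)={2,4,6,8}: X {2,5,6,7,8}->{2,5,6}; W {2,3,7}->{2,3}; U {2,4,6,8}->{4,8}
Constraint 3 (X < U) on D(X)={2,5,6} D(U)={4,8}: no change
So after all 3 constraints: D(X) = {2,5,6}

Answer: {2,5,6}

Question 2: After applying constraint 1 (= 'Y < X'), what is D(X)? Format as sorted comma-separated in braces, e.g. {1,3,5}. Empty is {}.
Constraint 1 (Y < X) on D(Y)={1,2,3,4} D(X)={1,2,5,6,7,8}: X {1,2,5,6,7,8}->{2,5,6,7,8}
So after constraint 1: D(X) = {2,5,6,7,8}

Answer: {2,5,6,7,8}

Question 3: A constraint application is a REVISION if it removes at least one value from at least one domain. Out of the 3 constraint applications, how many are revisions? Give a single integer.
Constraint 1 (Y < X) on D(Y)={1,2,3,4} D(X)={1,2,5,6,7,8}: X {1,2,5,6,7,8}->{2,5,6,7,8} => REVISION
Constraint 2 (X + W = U) on D(X)={2,5,6,7,8} D(W)={2,3,7} D(U)={2,4,6,8}: X {2,5,6,7,8}->{2,5,6}; W {2,3,7}->{2,3}; U {2,4,6,8}->{4,8} => REVISION
Constraint 3 (X < U) on D(X)={2,5,6} D(U)={4,8}: no change => not a revision
Total revisions = 2

Answer: 2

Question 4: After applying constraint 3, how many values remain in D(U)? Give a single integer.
Constraint 1 (Y < X) on D(Y)={1,2,3,4} D(X)={1,2,5,6,7,8}: X {1,2,5,6,7,8}->{2,5,6,7,8}
Constraint 2 (X + W = U) on D(X)={2,5,6,7,8} D(W)={2,3,7} D(U)={2,4,6,8}: X {2,5,6,7,8}->{2,5,6}; W {2,3,7}->{2,3}; U {2,4,6,8}->{4,8}
Constraint 3 (X < U) on D(X)={2,5,6} D(U)={4,8}: no change
So after constraint 3: D(U)={4,8}, size = 2

Answer: 2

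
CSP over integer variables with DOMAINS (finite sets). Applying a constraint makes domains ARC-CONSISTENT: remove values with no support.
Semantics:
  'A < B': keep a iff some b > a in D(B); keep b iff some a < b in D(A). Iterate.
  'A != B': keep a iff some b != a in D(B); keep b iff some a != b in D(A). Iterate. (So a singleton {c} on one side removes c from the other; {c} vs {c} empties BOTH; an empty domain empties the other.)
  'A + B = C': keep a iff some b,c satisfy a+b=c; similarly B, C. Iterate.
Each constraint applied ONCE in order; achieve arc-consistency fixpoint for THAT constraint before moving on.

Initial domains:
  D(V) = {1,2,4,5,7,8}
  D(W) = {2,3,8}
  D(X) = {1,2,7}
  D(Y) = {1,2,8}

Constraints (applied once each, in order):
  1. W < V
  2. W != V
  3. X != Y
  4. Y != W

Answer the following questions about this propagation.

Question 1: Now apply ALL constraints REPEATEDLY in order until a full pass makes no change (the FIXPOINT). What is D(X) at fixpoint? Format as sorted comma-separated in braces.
pass 0 (initial): D(X)={1,2,7}
pass 1: V {1,2,4,5,7,8}->{4,5,7,8}; W {2,3,8}->{2,3}
pass 2: no change
Fixpoint after 2 passes: D(X) = {1,2,7}

Answer: {1,2,7}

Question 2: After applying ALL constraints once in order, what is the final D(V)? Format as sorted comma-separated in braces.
Answer: {4,5,7,8}

Derivation:
Constraint 1 (W < V) on D(W)={2,3,8} D(V)={1,2,4,5,7,8}: W {2,3,8}->{2,3}; V {1,2,4,5,7,8}->{4,5,7,8}
Constraint 2 (W != V) on D(W)={2,3} D(V)={4,5,7,8}: no change
Constraint 3 (X != Y) on D(X)={1,2,7} D(Y)={1,2,8}: no change
Constraint 4 (Y != W) on D(Y)={1,2,8} D(W)={2,3}: no change
So after all 4 constraints: D(V) = {4,5,7,8}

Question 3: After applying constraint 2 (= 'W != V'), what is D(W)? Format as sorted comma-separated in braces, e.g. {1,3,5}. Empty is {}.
Constraint 1 (W < V) on D(W)={2,3,8} D(V)={1,2,4,5,7,8}: W {2,3,8}->{2,3}; V {1,2,4,5,7,8}->{4,5,7,8}
Constraint 2 (W != V) on D(W)={2,3} D(V)={4,5,7,8}: no change
So after constraint 2: D(W) = {2,3}

Answer: {2,3}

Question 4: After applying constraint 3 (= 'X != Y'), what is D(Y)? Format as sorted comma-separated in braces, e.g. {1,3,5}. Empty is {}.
Constraint 1 (W < V) on D(W)={2,3,8} D(V)={1,2,4,5,7,8}: W {2,3,8}->{2,3}; V {1,2,4,5,7,8}->{4,5,7,8}
Constraint 2 (W != V) on D(W)={2,3} D(V)={4,5,7,8}: no change
Constraint 3 (X != Y) on D(X)={1,2,7} D(Y)={1,2,8}: no change
So after constraint 3: D(Y) = {1,2,8}

Answer: {1,2,8}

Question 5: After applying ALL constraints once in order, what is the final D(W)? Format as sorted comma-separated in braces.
Constraint 1 (W < V) on D(W)={2,3,8} D(V)={1,2,4,5,7,8}: W {2,3,8}->{2,3}; V {1,2,4,5,7,8}->{4,5,7,8}
Constraint 2 (W != V) on D(W)={2,3} D(V)={4,5,7,8}: no change
Constraint 3 (X != Y) on D(X)={1,2,7} D(Y)={1,2,8}: no change
Constraint 4 (Y != W) on D(Y)={1,2,8} D(W)={2,3}: no change
So after all 4 constraints: D(W) = {2,3}

Answer: {2,3}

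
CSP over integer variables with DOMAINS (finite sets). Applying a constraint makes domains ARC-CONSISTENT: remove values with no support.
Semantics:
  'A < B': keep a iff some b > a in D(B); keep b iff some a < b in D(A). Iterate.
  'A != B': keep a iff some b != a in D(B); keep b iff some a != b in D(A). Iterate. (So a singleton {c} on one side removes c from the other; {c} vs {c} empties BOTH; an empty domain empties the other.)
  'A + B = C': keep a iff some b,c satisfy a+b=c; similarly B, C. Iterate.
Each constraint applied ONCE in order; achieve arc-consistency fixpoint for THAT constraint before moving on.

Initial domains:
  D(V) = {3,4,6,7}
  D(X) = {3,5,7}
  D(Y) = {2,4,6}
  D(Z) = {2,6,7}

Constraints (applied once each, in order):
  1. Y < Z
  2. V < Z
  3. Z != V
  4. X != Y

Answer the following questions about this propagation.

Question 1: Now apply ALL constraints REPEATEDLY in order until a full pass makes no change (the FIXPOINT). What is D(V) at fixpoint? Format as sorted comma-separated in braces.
Answer: {3,4,6}

Derivation:
pass 0 (initial): D(V)={3,4,6,7}
pass 1: V {3,4,6,7}->{3,4,6}; Z {2,6,7}->{6,7}
pass 2: no change
Fixpoint after 2 passes: D(V) = {3,4,6}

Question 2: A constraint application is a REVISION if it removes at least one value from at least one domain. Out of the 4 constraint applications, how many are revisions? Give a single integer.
Constraint 1 (Y < Z) on D(Y)={2,4,6} D(Z)={2,6,7}: Z {2,6,7}->{6,7} => REVISION
Constraint 2 (V < Z) on D(V)={3,4,6,7} D(Z)={6,7}: V {3,4,6,7}->{3,4,6} => REVISION
Constraint 3 (Z != V) on D(Z)={6,7} D(V)={3,4,6}: no change => not a revision
Constraint 4 (X != Y) on D(X)={3,5,7} D(Y)={2,4,6}: no change => not a revision
Total revisions = 2

Answer: 2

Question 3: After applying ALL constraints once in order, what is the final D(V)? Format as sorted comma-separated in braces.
Answer: {3,4,6}

Derivation:
Constraint 1 (Y < Z) on D(Y)={2,4,6} D(Z)={2,6,7}: Z {2,6,7}->{6,7}
Constraint 2 (V < Z) on D(V)={3,4,6,7} D(Z)={6,7}: V {3,4,6,7}->{3,4,6}
Constraint 3 (Z != V) on D(Z)={6,7} D(V)={3,4,6}: no change
Constraint 4 (X != Y) on D(X)={3,5,7} D(Y)={2,4,6}: no change
So after all 4 constraints: D(V) = {3,4,6}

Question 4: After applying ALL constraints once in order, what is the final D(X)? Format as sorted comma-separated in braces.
Constraint 1 (Y < Z) on D(Y)={2,4,6} D(Z)={2,6,7}: Z {2,6,7}->{6,7}
Constraint 2 (V < Z) on D(V)={3,4,6,7} D(Z)={6,7}: V {3,4,6,7}->{3,4,6}
Constraint 3 (Z != V) on D(Z)={6,7} D(V)={3,4,6}: no change
Constraint 4 (X != Y) on D(X)={3,5,7} D(Y)={2,4,6}: no change
So after all 4 constraints: D(X) = {3,5,7}

Answer: {3,5,7}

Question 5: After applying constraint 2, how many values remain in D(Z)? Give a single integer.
Answer: 2

Derivation:
Constraint 1 (Y < Z) on D(Y)={2,4,6} D(Z)={2,6,7}: Z {2,6,7}->{6,7}
Constraint 2 (V < Z) on D(V)={3,4,6,7} D(Z)={6,7}: V {3,4,6,7}->{3,4,6}
So after constraint 2: D(Z)={6,7}, size = 2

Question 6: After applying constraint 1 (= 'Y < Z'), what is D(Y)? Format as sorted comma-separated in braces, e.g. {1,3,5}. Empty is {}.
Answer: {2,4,6}

Derivation:
Constraint 1 (Y < Z) on D(Y)={2,4,6} D(Z)={2,6,7}: Z {2,6,7}->{6,7}
So after constraint 1: D(Y) = {2,4,6}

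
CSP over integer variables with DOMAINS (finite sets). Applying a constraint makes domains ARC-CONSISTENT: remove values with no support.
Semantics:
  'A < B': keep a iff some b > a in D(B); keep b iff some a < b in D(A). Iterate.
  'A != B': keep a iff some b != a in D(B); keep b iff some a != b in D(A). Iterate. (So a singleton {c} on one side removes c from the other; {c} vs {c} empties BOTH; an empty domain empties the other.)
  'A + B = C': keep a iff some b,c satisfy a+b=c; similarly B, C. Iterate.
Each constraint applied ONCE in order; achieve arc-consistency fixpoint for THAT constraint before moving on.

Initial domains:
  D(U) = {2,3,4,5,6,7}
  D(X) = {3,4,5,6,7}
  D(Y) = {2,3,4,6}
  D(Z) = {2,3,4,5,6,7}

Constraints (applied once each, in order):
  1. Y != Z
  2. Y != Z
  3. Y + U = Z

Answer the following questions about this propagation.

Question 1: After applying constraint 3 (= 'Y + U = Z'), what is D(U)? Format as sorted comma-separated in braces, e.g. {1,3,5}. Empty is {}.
Answer: {2,3,4,5}

Derivation:
Constraint 1 (Y != Z) on D(Y)={2,3,4,6} D(Z)={2,3,4,5,6,7}: no change
Constraint 2 (Y != Z) on D(Y)={2,3,4,6} D(Z)={2,3,4,5,6,7}: no change
Constraint 3 (Y + U = Z) on D(Y)={2,3,4,6} D(U)={2,3,4,5,6,7} D(Z)={2,3,4,5,6,7}: Y {2,3,4,6}->{2,3,4}; U {2,3,4,5,6,7}->{2,3,4,5}; Z {2,3,4,5,6,7}->{4,5,6,7}
So after constraint 3: D(U) = {2,3,4,5}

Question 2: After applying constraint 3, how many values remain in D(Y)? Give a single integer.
Constraint 1 (Y != Z) on D(Y)={2,3,4,6} D(Z)={2,3,4,5,6,7}: no change
Constraint 2 (Y != Z) on D(Y)={2,3,4,6} D(Z)={2,3,4,5,6,7}: no change
Constraint 3 (Y + U = Z) on D(Y)={2,3,4,6} D(U)={2,3,4,5,6,7} D(Z)={2,3,4,5,6,7}: Y {2,3,4,6}->{2,3,4}; U {2,3,4,5,6,7}->{2,3,4,5}; Z {2,3,4,5,6,7}->{4,5,6,7}
So after constraint 3: D(Y)={2,3,4}, size = 3

Answer: 3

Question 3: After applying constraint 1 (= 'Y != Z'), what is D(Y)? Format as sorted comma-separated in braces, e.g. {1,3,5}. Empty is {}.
Constraint 1 (Y != Z) on D(Y)={2,3,4,6} D(Z)={2,3,4,5,6,7}: no change
So after constraint 1: D(Y) = {2,3,4,6}

Answer: {2,3,4,6}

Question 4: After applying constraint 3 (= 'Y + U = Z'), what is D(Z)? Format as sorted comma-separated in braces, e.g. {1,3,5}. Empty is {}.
Answer: {4,5,6,7}

Derivation:
Constraint 1 (Y != Z) on D(Y)={2,3,4,6} D(Z)={2,3,4,5,6,7}: no change
Constraint 2 (Y != Z) on D(Y)={2,3,4,6} D(Z)={2,3,4,5,6,7}: no change
Constraint 3 (Y + U = Z) on D(Y)={2,3,4,6} D(U)={2,3,4,5,6,7} D(Z)={2,3,4,5,6,7}: Y {2,3,4,6}->{2,3,4}; U {2,3,4,5,6,7}->{2,3,4,5}; Z {2,3,4,5,6,7}->{4,5,6,7}
So after constraint 3: D(Z) = {4,5,6,7}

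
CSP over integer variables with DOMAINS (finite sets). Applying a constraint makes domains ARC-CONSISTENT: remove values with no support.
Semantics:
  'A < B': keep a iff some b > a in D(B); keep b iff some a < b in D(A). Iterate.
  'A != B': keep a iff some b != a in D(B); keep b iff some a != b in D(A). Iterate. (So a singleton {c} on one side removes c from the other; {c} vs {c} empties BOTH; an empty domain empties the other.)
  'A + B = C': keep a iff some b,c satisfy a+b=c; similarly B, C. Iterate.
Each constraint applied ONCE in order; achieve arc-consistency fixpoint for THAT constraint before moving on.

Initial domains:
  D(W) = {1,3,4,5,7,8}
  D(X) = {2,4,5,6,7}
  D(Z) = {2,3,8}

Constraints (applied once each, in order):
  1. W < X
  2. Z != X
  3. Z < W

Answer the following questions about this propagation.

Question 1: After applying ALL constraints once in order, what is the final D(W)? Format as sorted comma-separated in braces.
Constraint 1 (W < X) on D(W)={1,3,4,5,7,8} D(X)={2,4,5,6,7}: W {1,3,4,5,7,8}->{1,3,4,5}
Constraint 2 (Z != X) on D(Z)={2,3,8} D(X)={2,4,5,6,7}: no change
Constraint 3 (Z < W) on D(Z)={2,3,8} D(W)={1,3,4,5}: Z {2,3,8}->{2,3}; W {1,3,4,5}->{3,4,5}
So after all 3 constraints: D(W) = {3,4,5}

Answer: {3,4,5}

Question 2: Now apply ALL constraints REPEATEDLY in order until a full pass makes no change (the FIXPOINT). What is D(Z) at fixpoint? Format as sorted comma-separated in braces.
pass 0 (initial): D(Z)={2,3,8}
pass 1: W {1,3,4,5,7,8}->{3,4,5}; Z {2,3,8}->{2,3}
pass 2: X {2,4,5,6,7}->{4,5,6,7}
pass 3: no change
Fixpoint after 3 passes: D(Z) = {2,3}

Answer: {2,3}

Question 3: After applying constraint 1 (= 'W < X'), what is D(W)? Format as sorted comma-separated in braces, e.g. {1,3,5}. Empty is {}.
Constraint 1 (W < X) on D(W)={1,3,4,5,7,8} D(X)={2,4,5,6,7}: W {1,3,4,5,7,8}->{1,3,4,5}
So after constraint 1: D(W) = {1,3,4,5}

Answer: {1,3,4,5}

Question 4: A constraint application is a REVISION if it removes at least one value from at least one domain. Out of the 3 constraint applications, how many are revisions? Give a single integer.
Constraint 1 (W < X) on D(W)={1,3,4,5,7,8} D(X)={2,4,5,6,7}: W {1,3,4,5,7,8}->{1,3,4,5} => REVISION
Constraint 2 (Z != X) on D(Z)={2,3,8} D(X)={2,4,5,6,7}: no change => not a revision
Constraint 3 (Z < W) on D(Z)={2,3,8} D(W)={1,3,4,5}: Z {2,3,8}->{2,3}; W {1,3,4,5}->{3,4,5} => REVISION
Total revisions = 2

Answer: 2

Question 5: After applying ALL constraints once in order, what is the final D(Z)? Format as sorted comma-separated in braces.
Answer: {2,3}

Derivation:
Constraint 1 (W < X) on D(W)={1,3,4,5,7,8} D(X)={2,4,5,6,7}: W {1,3,4,5,7,8}->{1,3,4,5}
Constraint 2 (Z != X) on D(Z)={2,3,8} D(X)={2,4,5,6,7}: no change
Constraint 3 (Z < W) on D(Z)={2,3,8} D(W)={1,3,4,5}: Z {2,3,8}->{2,3}; W {1,3,4,5}->{3,4,5}
So after all 3 constraints: D(Z) = {2,3}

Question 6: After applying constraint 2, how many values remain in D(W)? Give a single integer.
Answer: 4

Derivation:
Constraint 1 (W < X) on D(W)={1,3,4,5,7,8} D(X)={2,4,5,6,7}: W {1,3,4,5,7,8}->{1,3,4,5}
Constraint 2 (Z != X) on D(Z)={2,3,8} D(X)={2,4,5,6,7}: no change
So after constraint 2: D(W)={1,3,4,5}, size = 4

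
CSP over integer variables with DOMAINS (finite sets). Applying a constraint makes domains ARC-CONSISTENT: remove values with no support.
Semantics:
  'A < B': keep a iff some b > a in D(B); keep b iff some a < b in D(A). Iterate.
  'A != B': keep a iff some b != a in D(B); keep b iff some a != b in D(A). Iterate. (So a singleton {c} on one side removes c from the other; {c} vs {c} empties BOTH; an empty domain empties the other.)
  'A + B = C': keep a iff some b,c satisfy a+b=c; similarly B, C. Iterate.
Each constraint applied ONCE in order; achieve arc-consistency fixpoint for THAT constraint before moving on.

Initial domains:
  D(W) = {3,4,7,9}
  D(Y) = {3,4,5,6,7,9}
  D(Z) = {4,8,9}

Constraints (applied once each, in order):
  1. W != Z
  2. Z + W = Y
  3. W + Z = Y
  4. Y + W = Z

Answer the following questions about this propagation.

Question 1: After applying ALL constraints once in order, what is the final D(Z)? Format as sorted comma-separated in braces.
Constraint 1 (W != Z) on D(W)={3,4,7,9} D(Z)={4,8,9}: no change
Constraint 2 (Z + W = Y) on D(Z)={4,8,9} D(W)={3,4,7,9} D(Y)={3,4,5,6,7,9}: Z {4,8,9}->{4}; W {3,4,7,9}->{3}; Y {3,4,5,6,7,9}->{7}
Constraint 3 (W + Z = Y) on D(W)={3} D(Z)={4} D(Y)={7}: no change
Constraint 4 (Y + W = Z) on D(Y)={7} D(W)={3} D(Z)={4}: Y {7}->{}; W {3}->{}; Z {4}->{}
So after all 4 constraints: D(Z) = {}

Answer: {}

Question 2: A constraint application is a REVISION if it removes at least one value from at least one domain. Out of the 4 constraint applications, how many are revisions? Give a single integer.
Answer: 2

Derivation:
Constraint 1 (W != Z) on D(W)={3,4,7,9} D(Z)={4,8,9}: no change => not a revision
Constraint 2 (Z + W = Y) on D(Z)={4,8,9} D(W)={3,4,7,9} D(Y)={3,4,5,6,7,9}: Z {4,8,9}->{4}; W {3,4,7,9}->{3}; Y {3,4,5,6,7,9}->{7} => REVISION
Constraint 3 (W + Z = Y) on D(W)={3} D(Z)={4} D(Y)={7}: no change => not a revision
Constraint 4 (Y + W = Z) on D(Y)={7} D(W)={3} D(Z)={4}: Y {7}->{}; W {3}->{}; Z {4}->{} => REVISION
Total revisions = 2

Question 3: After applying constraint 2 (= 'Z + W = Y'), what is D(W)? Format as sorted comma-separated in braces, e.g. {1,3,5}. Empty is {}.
Constraint 1 (W != Z) on D(W)={3,4,7,9} D(Z)={4,8,9}: no change
Constraint 2 (Z + W = Y) on D(Z)={4,8,9} D(W)={3,4,7,9} D(Y)={3,4,5,6,7,9}: Z {4,8,9}->{4}; W {3,4,7,9}->{3}; Y {3,4,5,6,7,9}->{7}
So after constraint 2: D(W) = {3}

Answer: {3}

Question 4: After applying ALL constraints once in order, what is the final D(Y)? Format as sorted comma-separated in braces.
Constraint 1 (W != Z) on D(W)={3,4,7,9} D(Z)={4,8,9}: no change
Constraint 2 (Z + W = Y) on D(Z)={4,8,9} D(W)={3,4,7,9} D(Y)={3,4,5,6,7,9}: Z {4,8,9}->{4}; W {3,4,7,9}->{3}; Y {3,4,5,6,7,9}->{7}
Constraint 3 (W + Z = Y) on D(W)={3} D(Z)={4} D(Y)={7}: no change
Constraint 4 (Y + W = Z) on D(Y)={7} D(W)={3} D(Z)={4}: Y {7}->{}; W {3}->{}; Z {4}->{}
So after all 4 constraints: D(Y) = {}

Answer: {}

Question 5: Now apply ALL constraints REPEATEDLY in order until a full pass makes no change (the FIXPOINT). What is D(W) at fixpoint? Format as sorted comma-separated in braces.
pass 0 (initial): D(W)={3,4,7,9}
pass 1: W {3,4,7,9}->{}; Y {3,4,5,6,7,9}->{}; Z {4,8,9}->{}
pass 2: no change
Fixpoint after 2 passes: D(W) = {}

Answer: {}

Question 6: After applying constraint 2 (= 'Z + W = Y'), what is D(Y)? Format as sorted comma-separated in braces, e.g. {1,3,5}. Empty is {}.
Answer: {7}

Derivation:
Constraint 1 (W != Z) on D(W)={3,4,7,9} D(Z)={4,8,9}: no change
Constraint 2 (Z + W = Y) on D(Z)={4,8,9} D(W)={3,4,7,9} D(Y)={3,4,5,6,7,9}: Z {4,8,9}->{4}; W {3,4,7,9}->{3}; Y {3,4,5,6,7,9}->{7}
So after constraint 2: D(Y) = {7}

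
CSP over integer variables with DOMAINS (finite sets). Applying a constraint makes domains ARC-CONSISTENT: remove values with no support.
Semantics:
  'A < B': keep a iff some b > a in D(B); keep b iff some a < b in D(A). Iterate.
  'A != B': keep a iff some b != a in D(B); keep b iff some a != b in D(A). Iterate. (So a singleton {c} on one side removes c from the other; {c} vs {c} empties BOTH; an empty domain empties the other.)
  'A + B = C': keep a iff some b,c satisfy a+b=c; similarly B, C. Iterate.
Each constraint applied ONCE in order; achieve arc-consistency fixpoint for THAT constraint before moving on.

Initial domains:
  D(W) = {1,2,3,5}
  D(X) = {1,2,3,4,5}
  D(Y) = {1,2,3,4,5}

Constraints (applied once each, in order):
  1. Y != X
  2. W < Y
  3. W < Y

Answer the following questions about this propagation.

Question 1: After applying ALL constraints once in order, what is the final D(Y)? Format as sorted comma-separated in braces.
Answer: {2,3,4,5}

Derivation:
Constraint 1 (Y != X) on D(Y)={1,2,3,4,5} D(X)={1,2,3,4,5}: no change
Constraint 2 (W < Y) on D(W)={1,2,3,5} D(Y)={1,2,3,4,5}: W {1,2,3,5}->{1,2,3}; Y {1,2,3,4,5}->{2,3,4,5}
Constraint 3 (W < Y) on D(W)={1,2,3} D(Y)={2,3,4,5}: no change
So after all 3 constraints: D(Y) = {2,3,4,5}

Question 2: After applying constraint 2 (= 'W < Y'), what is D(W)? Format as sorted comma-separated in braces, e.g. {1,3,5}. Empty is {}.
Answer: {1,2,3}

Derivation:
Constraint 1 (Y != X) on D(Y)={1,2,3,4,5} D(X)={1,2,3,4,5}: no change
Constraint 2 (W < Y) on D(W)={1,2,3,5} D(Y)={1,2,3,4,5}: W {1,2,3,5}->{1,2,3}; Y {1,2,3,4,5}->{2,3,4,5}
So after constraint 2: D(W) = {1,2,3}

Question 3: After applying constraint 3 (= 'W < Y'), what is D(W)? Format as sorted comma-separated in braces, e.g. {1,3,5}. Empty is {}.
Constraint 1 (Y != X) on D(Y)={1,2,3,4,5} D(X)={1,2,3,4,5}: no change
Constraint 2 (W < Y) on D(W)={1,2,3,5} D(Y)={1,2,3,4,5}: W {1,2,3,5}->{1,2,3}; Y {1,2,3,4,5}->{2,3,4,5}
Constraint 3 (W < Y) on D(W)={1,2,3} D(Y)={2,3,4,5}: no change
So after constraint 3: D(W) = {1,2,3}

Answer: {1,2,3}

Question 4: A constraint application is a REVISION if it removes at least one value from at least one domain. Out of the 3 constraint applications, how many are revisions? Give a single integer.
Answer: 1

Derivation:
Constraint 1 (Y != X) on D(Y)={1,2,3,4,5} D(X)={1,2,3,4,5}: no change => not a revision
Constraint 2 (W < Y) on D(W)={1,2,3,5} D(Y)={1,2,3,4,5}: W {1,2,3,5}->{1,2,3}; Y {1,2,3,4,5}->{2,3,4,5} => REVISION
Constraint 3 (W < Y) on D(W)={1,2,3} D(Y)={2,3,4,5}: no change => not a revision
Total revisions = 1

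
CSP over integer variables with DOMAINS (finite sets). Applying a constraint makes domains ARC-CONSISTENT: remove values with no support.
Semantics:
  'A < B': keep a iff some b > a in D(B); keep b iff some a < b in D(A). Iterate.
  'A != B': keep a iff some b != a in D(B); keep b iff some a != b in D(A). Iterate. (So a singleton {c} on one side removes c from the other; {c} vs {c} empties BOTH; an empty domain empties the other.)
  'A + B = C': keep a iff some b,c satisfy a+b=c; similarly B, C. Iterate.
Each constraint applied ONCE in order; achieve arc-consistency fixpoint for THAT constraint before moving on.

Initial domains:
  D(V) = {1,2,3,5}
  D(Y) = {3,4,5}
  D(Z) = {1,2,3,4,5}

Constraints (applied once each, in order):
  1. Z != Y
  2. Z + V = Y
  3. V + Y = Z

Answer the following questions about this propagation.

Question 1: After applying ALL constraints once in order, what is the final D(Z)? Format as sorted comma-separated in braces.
Answer: {4}

Derivation:
Constraint 1 (Z != Y) on D(Z)={1,2,3,4,5} D(Y)={3,4,5}: no change
Constraint 2 (Z + V = Y) on D(Z)={1,2,3,4,5} D(V)={1,2,3,5} D(Y)={3,4,5}: Z {1,2,3,4,5}->{1,2,3,4}; V {1,2,3,5}->{1,2,3}
Constraint 3 (V + Y = Z) on D(V)={1,2,3} D(Y)={3,4,5} D(Z)={1,2,3,4}: V {1,2,3}->{1}; Y {3,4,5}->{3}; Z {1,2,3,4}->{4}
So after all 3 constraints: D(Z) = {4}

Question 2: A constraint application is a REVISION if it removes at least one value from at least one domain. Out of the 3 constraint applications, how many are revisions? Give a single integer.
Constraint 1 (Z != Y) on D(Z)={1,2,3,4,5} D(Y)={3,4,5}: no change => not a revision
Constraint 2 (Z + V = Y) on D(Z)={1,2,3,4,5} D(V)={1,2,3,5} D(Y)={3,4,5}: Z {1,2,3,4,5}->{1,2,3,4}; V {1,2,3,5}->{1,2,3} => REVISION
Constraint 3 (V + Y = Z) on D(V)={1,2,3} D(Y)={3,4,5} D(Z)={1,2,3,4}: V {1,2,3}->{1}; Y {3,4,5}->{3}; Z {1,2,3,4}->{4} => REVISION
Total revisions = 2

Answer: 2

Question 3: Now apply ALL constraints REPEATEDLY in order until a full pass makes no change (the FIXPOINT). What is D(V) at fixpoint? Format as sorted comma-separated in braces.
pass 0 (initial): D(V)={1,2,3,5}
pass 1: V {1,2,3,5}->{1}; Y {3,4,5}->{3}; Z {1,2,3,4,5}->{4}
pass 2: V {1}->{}; Y {3}->{}; Z {4}->{}
pass 3: no change
Fixpoint after 3 passes: D(V) = {}

Answer: {}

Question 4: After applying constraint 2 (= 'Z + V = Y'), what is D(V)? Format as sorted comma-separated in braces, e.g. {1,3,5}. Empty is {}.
Constraint 1 (Z != Y) on D(Z)={1,2,3,4,5} D(Y)={3,4,5}: no change
Constraint 2 (Z + V = Y) on D(Z)={1,2,3,4,5} D(V)={1,2,3,5} D(Y)={3,4,5}: Z {1,2,3,4,5}->{1,2,3,4}; V {1,2,3,5}->{1,2,3}
So after constraint 2: D(V) = {1,2,3}

Answer: {1,2,3}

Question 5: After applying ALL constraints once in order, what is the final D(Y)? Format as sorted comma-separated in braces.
Constraint 1 (Z != Y) on D(Z)={1,2,3,4,5} D(Y)={3,4,5}: no change
Constraint 2 (Z + V = Y) on D(Z)={1,2,3,4,5} D(V)={1,2,3,5} D(Y)={3,4,5}: Z {1,2,3,4,5}->{1,2,3,4}; V {1,2,3,5}->{1,2,3}
Constraint 3 (V + Y = Z) on D(V)={1,2,3} D(Y)={3,4,5} D(Z)={1,2,3,4}: V {1,2,3}->{1}; Y {3,4,5}->{3}; Z {1,2,3,4}->{4}
So after all 3 constraints: D(Y) = {3}

Answer: {3}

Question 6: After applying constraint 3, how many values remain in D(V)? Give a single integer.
Answer: 1

Derivation:
Constraint 1 (Z != Y) on D(Z)={1,2,3,4,5} D(Y)={3,4,5}: no change
Constraint 2 (Z + V = Y) on D(Z)={1,2,3,4,5} D(V)={1,2,3,5} D(Y)={3,4,5}: Z {1,2,3,4,5}->{1,2,3,4}; V {1,2,3,5}->{1,2,3}
Constraint 3 (V + Y = Z) on D(V)={1,2,3} D(Y)={3,4,5} D(Z)={1,2,3,4}: V {1,2,3}->{1}; Y {3,4,5}->{3}; Z {1,2,3,4}->{4}
So after constraint 3: D(V)={1}, size = 1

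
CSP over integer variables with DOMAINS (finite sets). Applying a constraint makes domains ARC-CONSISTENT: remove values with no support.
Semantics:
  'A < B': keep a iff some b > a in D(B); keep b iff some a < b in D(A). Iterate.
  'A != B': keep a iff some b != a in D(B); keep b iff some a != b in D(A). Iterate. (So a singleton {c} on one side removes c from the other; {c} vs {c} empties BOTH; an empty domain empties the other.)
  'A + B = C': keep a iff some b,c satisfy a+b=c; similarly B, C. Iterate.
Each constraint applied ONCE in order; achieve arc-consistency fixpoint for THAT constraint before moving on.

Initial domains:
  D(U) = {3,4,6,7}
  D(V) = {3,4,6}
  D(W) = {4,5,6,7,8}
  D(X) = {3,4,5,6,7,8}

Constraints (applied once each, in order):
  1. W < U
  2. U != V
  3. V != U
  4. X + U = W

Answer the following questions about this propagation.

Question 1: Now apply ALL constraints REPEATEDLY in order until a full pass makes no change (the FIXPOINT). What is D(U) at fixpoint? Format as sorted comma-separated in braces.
pass 0 (initial): D(U)={3,4,6,7}
pass 1: U {3,4,6,7}->{}; W {4,5,6,7,8}->{}; X {3,4,5,6,7,8}->{}
pass 2: V {3,4,6}->{}
pass 3: no change
Fixpoint after 3 passes: D(U) = {}

Answer: {}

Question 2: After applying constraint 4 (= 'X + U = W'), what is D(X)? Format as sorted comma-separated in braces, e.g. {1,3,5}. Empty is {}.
Constraint 1 (W < U) on D(W)={4,5,6,7,8} D(U)={3,4,6,7}: W {4,5,6,7,8}->{4,5,6}; U {3,4,6,7}->{6,7}
Constraint 2 (U != V) on D(U)={6,7} D(V)={3,4,6}: no change
Constraint 3 (V != U) on D(V)={3,4,6} D(U)={6,7}: no change
Constraint 4 (X + U = W) on D(X)={3,4,5,6,7,8} D(U)={6,7} D(W)={4,5,6}: X {3,4,5,6,7,8}->{}; U {6,7}->{}; W {4,5,6}->{}
So after constraint 4: D(X) = {}

Answer: {}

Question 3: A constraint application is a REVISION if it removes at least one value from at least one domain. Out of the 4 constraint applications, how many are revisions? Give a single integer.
Constraint 1 (W < U) on D(W)={4,5,6,7,8} D(U)={3,4,6,7}: W {4,5,6,7,8}->{4,5,6}; U {3,4,6,7}->{6,7} => REVISION
Constraint 2 (U != V) on D(U)={6,7} D(V)={3,4,6}: no change => not a revision
Constraint 3 (V != U) on D(V)={3,4,6} D(U)={6,7}: no change => not a revision
Constraint 4 (X + U = W) on D(X)={3,4,5,6,7,8} D(U)={6,7} D(W)={4,5,6}: X {3,4,5,6,7,8}->{}; U {6,7}->{}; W {4,5,6}->{} => REVISION
Total revisions = 2

Answer: 2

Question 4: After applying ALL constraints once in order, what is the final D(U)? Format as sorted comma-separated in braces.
Constraint 1 (W < U) on D(W)={4,5,6,7,8} D(U)={3,4,6,7}: W {4,5,6,7,8}->{4,5,6}; U {3,4,6,7}->{6,7}
Constraint 2 (U != V) on D(U)={6,7} D(V)={3,4,6}: no change
Constraint 3 (V != U) on D(V)={3,4,6} D(U)={6,7}: no change
Constraint 4 (X + U = W) on D(X)={3,4,5,6,7,8} D(U)={6,7} D(W)={4,5,6}: X {3,4,5,6,7,8}->{}; U {6,7}->{}; W {4,5,6}->{}
So after all 4 constraints: D(U) = {}

Answer: {}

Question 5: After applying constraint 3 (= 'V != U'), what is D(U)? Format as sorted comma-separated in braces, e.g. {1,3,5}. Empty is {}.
Answer: {6,7}

Derivation:
Constraint 1 (W < U) on D(W)={4,5,6,7,8} D(U)={3,4,6,7}: W {4,5,6,7,8}->{4,5,6}; U {3,4,6,7}->{6,7}
Constraint 2 (U != V) on D(U)={6,7} D(V)={3,4,6}: no change
Constraint 3 (V != U) on D(V)={3,4,6} D(U)={6,7}: no change
So after constraint 3: D(U) = {6,7}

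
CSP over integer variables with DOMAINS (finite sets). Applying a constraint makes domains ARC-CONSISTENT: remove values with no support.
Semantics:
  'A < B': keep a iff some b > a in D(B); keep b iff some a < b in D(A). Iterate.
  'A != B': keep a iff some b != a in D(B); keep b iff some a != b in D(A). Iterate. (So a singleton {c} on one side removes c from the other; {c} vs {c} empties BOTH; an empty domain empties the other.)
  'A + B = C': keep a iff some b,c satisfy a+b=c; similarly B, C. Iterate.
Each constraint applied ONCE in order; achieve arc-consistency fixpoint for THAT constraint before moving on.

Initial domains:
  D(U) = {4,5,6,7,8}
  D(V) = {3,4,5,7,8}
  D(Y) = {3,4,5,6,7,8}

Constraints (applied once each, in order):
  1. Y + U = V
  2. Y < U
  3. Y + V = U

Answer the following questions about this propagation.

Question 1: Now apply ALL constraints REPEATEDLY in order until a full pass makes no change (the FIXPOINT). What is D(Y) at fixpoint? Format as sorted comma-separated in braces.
pass 0 (initial): D(Y)={3,4,5,6,7,8}
pass 1: U {4,5,6,7,8}->{}; V {3,4,5,7,8}->{}; Y {3,4,5,6,7,8}->{}
pass 2: no change
Fixpoint after 2 passes: D(Y) = {}

Answer: {}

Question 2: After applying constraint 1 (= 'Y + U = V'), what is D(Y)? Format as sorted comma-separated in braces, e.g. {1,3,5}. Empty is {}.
Answer: {3,4}

Derivation:
Constraint 1 (Y + U = V) on D(Y)={3,4,5,6,7,8} D(U)={4,5,6,7,8} D(V)={3,4,5,7,8}: Y {3,4,5,6,7,8}->{3,4}; U {4,5,6,7,8}->{4,5}; V {3,4,5,7,8}->{7,8}
So after constraint 1: D(Y) = {3,4}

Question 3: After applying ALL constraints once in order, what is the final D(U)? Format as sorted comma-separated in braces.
Constraint 1 (Y + U = V) on D(Y)={3,4,5,6,7,8} D(U)={4,5,6,7,8} D(V)={3,4,5,7,8}: Y {3,4,5,6,7,8}->{3,4}; U {4,5,6,7,8}->{4,5}; V {3,4,5,7,8}->{7,8}
Constraint 2 (Y < U) on D(Y)={3,4} D(U)={4,5}: no change
Constraint 3 (Y + V = U) on D(Y)={3,4} D(V)={7,8} D(U)={4,5}: Y {3,4}->{}; V {7,8}->{}; U {4,5}->{}
So after all 3 constraints: D(U) = {}

Answer: {}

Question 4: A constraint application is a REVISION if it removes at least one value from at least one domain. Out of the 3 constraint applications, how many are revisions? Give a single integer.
Answer: 2

Derivation:
Constraint 1 (Y + U = V) on D(Y)={3,4,5,6,7,8} D(U)={4,5,6,7,8} D(V)={3,4,5,7,8}: Y {3,4,5,6,7,8}->{3,4}; U {4,5,6,7,8}->{4,5}; V {3,4,5,7,8}->{7,8} => REVISION
Constraint 2 (Y < U) on D(Y)={3,4} D(U)={4,5}: no change => not a revision
Constraint 3 (Y + V = U) on D(Y)={3,4} D(V)={7,8} D(U)={4,5}: Y {3,4}->{}; V {7,8}->{}; U {4,5}->{} => REVISION
Total revisions = 2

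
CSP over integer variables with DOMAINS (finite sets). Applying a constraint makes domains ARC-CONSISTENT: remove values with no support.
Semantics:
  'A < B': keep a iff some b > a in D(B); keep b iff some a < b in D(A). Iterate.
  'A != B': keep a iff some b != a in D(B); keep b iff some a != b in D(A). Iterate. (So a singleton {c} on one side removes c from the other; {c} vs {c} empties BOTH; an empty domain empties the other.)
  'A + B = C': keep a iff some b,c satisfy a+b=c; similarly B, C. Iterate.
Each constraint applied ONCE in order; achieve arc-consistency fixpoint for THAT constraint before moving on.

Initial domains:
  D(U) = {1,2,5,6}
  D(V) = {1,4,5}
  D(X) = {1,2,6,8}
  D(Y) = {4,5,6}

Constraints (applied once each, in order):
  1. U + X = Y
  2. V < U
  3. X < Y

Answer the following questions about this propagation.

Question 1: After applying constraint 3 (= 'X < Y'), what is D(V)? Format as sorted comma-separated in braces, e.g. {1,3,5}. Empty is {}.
Answer: {1,4}

Derivation:
Constraint 1 (U + X = Y) on D(U)={1,2,5,6} D(X)={1,2,6,8} D(Y)={4,5,6}: U {1,2,5,6}->{2,5}; X {1,2,6,8}->{1,2}; Y {4,5,6}->{4,6}
Constraint 2 (V < U) on D(V)={1,4,5} D(U)={2,5}: V {1,4,5}->{1,4}
Constraint 3 (X < Y) on D(X)={1,2} D(Y)={4,6}: no change
So after constraint 3: D(V) = {1,4}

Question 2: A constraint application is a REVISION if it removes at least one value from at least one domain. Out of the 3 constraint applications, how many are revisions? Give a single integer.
Constraint 1 (U + X = Y) on D(U)={1,2,5,6} D(X)={1,2,6,8} D(Y)={4,5,6}: U {1,2,5,6}->{2,5}; X {1,2,6,8}->{1,2}; Y {4,5,6}->{4,6} => REVISION
Constraint 2 (V < U) on D(V)={1,4,5} D(U)={2,5}: V {1,4,5}->{1,4} => REVISION
Constraint 3 (X < Y) on D(X)={1,2} D(Y)={4,6}: no change => not a revision
Total revisions = 2

Answer: 2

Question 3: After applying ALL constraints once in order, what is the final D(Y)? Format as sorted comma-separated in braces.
Constraint 1 (U + X = Y) on D(U)={1,2,5,6} D(X)={1,2,6,8} D(Y)={4,5,6}: U {1,2,5,6}->{2,5}; X {1,2,6,8}->{1,2}; Y {4,5,6}->{4,6}
Constraint 2 (V < U) on D(V)={1,4,5} D(U)={2,5}: V {1,4,5}->{1,4}
Constraint 3 (X < Y) on D(X)={1,2} D(Y)={4,6}: no change
So after all 3 constraints: D(Y) = {4,6}

Answer: {4,6}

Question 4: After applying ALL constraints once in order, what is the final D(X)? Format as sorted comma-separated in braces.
Answer: {1,2}

Derivation:
Constraint 1 (U + X = Y) on D(U)={1,2,5,6} D(X)={1,2,6,8} D(Y)={4,5,6}: U {1,2,5,6}->{2,5}; X {1,2,6,8}->{1,2}; Y {4,5,6}->{4,6}
Constraint 2 (V < U) on D(V)={1,4,5} D(U)={2,5}: V {1,4,5}->{1,4}
Constraint 3 (X < Y) on D(X)={1,2} D(Y)={4,6}: no change
So after all 3 constraints: D(X) = {1,2}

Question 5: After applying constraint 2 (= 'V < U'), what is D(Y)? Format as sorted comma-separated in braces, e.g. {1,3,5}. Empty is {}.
Answer: {4,6}

Derivation:
Constraint 1 (U + X = Y) on D(U)={1,2,5,6} D(X)={1,2,6,8} D(Y)={4,5,6}: U {1,2,5,6}->{2,5}; X {1,2,6,8}->{1,2}; Y {4,5,6}->{4,6}
Constraint 2 (V < U) on D(V)={1,4,5} D(U)={2,5}: V {1,4,5}->{1,4}
So after constraint 2: D(Y) = {4,6}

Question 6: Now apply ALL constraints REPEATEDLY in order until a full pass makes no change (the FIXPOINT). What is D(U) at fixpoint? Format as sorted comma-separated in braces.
Answer: {2,5}

Derivation:
pass 0 (initial): D(U)={1,2,5,6}
pass 1: U {1,2,5,6}->{2,5}; V {1,4,5}->{1,4}; X {1,2,6,8}->{1,2}; Y {4,5,6}->{4,6}
pass 2: no change
Fixpoint after 2 passes: D(U) = {2,5}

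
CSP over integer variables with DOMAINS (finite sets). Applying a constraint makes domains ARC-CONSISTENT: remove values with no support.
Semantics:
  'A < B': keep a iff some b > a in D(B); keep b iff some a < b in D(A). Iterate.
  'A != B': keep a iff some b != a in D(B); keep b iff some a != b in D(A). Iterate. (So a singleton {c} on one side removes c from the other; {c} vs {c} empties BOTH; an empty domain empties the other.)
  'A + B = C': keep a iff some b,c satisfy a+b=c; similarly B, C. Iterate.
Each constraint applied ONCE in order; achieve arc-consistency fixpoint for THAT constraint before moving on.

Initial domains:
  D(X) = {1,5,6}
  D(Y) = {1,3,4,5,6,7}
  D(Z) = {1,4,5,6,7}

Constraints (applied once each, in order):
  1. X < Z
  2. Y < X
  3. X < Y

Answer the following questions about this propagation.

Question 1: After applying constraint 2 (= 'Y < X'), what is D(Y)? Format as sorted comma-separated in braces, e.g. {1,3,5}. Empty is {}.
Constraint 1 (X < Z) on D(X)={1,5,6} D(Z)={1,4,5,6,7}: Z {1,4,5,6,7}->{4,5,6,7}
Constraint 2 (Y < X) on D(Y)={1,3,4,5,6,7} D(X)={1,5,6}: Y {1,3,4,5,6,7}->{1,3,4,5}; X {1,5,6}->{5,6}
So after constraint 2: D(Y) = {1,3,4,5}

Answer: {1,3,4,5}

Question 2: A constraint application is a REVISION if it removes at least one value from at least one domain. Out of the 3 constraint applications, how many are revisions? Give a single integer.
Constraint 1 (X < Z) on D(X)={1,5,6} D(Z)={1,4,5,6,7}: Z {1,4,5,6,7}->{4,5,6,7} => REVISION
Constraint 2 (Y < X) on D(Y)={1,3,4,5,6,7} D(X)={1,5,6}: Y {1,3,4,5,6,7}->{1,3,4,5}; X {1,5,6}->{5,6} => REVISION
Constraint 3 (X < Y) on D(X)={5,6} D(Y)={1,3,4,5}: X {5,6}->{}; Y {1,3,4,5}->{} => REVISION
Total revisions = 3

Answer: 3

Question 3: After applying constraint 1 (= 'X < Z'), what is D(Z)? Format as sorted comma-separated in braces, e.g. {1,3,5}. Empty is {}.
Constraint 1 (X < Z) on D(X)={1,5,6} D(Z)={1,4,5,6,7}: Z {1,4,5,6,7}->{4,5,6,7}
So after constraint 1: D(Z) = {4,5,6,7}

Answer: {4,5,6,7}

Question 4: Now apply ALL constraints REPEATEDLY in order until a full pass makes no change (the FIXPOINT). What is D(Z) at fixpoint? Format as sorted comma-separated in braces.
Answer: {}

Derivation:
pass 0 (initial): D(Z)={1,4,5,6,7}
pass 1: X {1,5,6}->{}; Y {1,3,4,5,6,7}->{}; Z {1,4,5,6,7}->{4,5,6,7}
pass 2: Z {4,5,6,7}->{}
pass 3: no change
Fixpoint after 3 passes: D(Z) = {}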